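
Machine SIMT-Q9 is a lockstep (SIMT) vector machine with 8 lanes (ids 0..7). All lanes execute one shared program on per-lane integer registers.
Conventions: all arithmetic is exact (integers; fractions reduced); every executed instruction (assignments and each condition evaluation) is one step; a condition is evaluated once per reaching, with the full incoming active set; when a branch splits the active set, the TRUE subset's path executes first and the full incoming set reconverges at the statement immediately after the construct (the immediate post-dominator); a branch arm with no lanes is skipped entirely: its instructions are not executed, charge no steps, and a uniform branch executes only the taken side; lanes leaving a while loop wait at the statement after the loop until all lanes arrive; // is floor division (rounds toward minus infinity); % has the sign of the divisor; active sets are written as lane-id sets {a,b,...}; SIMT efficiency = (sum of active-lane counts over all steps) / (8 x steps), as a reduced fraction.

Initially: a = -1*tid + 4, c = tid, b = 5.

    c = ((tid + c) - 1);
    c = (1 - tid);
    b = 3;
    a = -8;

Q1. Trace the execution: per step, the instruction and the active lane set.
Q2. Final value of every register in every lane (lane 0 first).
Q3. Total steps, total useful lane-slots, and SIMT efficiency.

step 0: c <- ((tid + c) - 1)         {0,1,2,3,4,5,6,7}
step 1: c <- (1 - tid)               {0,1,2,3,4,5,6,7}
step 2: b <- 3                       {0,1,2,3,4,5,6,7}
step 3: a <- -8                      {0,1,2,3,4,5,6,7}

Answer: 4 steps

a: -8,-8,-8,-8,-8,-8,-8,-8
c: 1,0,-1,-2,-3,-4,-5,-6
b: 3,3,3,3,3,3,3,3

steps = 4; useful = 32; efficiency = 32/32 = 1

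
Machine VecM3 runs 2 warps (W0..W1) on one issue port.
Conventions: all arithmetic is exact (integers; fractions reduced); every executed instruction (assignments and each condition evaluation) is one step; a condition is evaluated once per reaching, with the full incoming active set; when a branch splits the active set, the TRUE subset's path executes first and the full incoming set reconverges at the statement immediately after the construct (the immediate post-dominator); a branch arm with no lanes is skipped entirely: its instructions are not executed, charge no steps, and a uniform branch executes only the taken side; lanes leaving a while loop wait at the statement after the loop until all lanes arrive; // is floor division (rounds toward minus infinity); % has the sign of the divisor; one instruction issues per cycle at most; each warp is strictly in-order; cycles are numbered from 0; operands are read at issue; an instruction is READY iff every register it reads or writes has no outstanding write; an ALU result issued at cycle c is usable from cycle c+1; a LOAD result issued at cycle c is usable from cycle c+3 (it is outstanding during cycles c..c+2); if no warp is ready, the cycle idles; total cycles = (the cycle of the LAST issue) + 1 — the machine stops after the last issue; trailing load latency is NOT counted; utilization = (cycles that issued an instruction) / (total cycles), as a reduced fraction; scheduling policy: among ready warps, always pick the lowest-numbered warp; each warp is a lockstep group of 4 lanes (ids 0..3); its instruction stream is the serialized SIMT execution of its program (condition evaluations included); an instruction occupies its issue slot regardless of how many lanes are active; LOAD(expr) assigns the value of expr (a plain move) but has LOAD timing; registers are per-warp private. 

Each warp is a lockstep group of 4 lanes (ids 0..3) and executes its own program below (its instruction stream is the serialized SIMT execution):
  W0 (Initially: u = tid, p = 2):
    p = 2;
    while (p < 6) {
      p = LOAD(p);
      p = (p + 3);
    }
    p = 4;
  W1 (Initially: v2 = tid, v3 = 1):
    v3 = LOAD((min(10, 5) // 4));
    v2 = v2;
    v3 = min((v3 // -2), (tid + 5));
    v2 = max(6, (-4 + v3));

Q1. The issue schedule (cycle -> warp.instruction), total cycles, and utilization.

cycle 0: W0.I0
cycle 1: W0.I1
cycle 2: W0.I2
cycle 3: W1.I0
cycle 4: W1.I1
cycle 5: W0.I3
cycle 6: W0.I4
cycle 7: W0.I5
cycle 8: W1.I2
cycle 9: W1.I3
cycle 10: W0.I6
cycle 11: W0.I7
cycle 12: W0.I8

Answer: 13 cycles, utilization 1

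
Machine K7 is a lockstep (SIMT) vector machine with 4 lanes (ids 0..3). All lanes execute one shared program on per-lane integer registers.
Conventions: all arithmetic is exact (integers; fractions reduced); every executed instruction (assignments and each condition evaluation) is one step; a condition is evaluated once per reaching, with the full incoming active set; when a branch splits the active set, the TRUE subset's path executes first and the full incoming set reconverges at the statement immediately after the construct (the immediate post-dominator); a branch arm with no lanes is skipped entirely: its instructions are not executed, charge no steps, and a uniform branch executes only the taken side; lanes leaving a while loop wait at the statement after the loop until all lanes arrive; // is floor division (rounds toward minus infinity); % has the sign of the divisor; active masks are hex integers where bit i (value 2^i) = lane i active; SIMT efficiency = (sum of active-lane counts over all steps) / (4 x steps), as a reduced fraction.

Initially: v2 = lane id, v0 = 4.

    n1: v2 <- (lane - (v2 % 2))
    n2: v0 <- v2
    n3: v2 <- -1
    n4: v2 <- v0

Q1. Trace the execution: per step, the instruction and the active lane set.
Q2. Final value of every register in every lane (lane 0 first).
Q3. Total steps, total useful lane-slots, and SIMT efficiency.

step 0: v2 <- (lane - (v2 % 2))      0xf
step 1: v0 <- v2                     0xf
step 2: v2 <- -1                     0xf
step 3: v2 <- v0                     0xf

Answer: 4 steps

v2: 0,0,2,2
v0: 0,0,2,2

steps = 4; useful = 16; efficiency = 16/16 = 1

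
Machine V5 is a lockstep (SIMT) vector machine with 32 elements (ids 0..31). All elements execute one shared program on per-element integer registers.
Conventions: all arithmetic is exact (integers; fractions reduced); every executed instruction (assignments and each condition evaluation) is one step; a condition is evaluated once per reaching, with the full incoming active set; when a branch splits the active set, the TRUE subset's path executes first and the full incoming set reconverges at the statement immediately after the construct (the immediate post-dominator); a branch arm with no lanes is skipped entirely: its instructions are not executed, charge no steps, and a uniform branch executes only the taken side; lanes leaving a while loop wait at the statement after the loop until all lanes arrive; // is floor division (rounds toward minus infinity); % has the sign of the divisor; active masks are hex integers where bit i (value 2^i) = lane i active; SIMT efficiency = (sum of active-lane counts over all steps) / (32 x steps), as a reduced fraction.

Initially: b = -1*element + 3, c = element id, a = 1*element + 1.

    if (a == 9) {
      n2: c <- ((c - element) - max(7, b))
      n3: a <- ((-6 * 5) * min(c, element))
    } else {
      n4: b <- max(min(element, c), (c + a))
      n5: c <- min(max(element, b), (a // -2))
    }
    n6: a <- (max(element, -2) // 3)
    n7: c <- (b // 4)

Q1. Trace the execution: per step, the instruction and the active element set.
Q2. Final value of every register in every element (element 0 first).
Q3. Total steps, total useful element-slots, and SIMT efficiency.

step 0: eval (a == 9)                0xffffffff
step 1: c <- ((c - element) - max(7, b)) 0x00000100
step 2: a <- ((-6 * 5) * min(c, element)) 0x00000100
step 3: b <- max(min(element, c), (c + a)) 0xfffffeff
step 4: c <- min(max(element, b), (a // -2)) 0xfffffeff
step 5: a <- (max(element, -2) // 3) 0xffffffff
step 6: c <- (b // 4)                0xffffffff

Answer: 7 steps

b: 1,3,5,7,9,11,13,15,-5,19,21,23,25,27,29,31,33,35,37,39,41,43,45,47,49,51,53,55,57,59,61,63
c: 0,0,1,1,2,2,3,3,-2,4,5,5,6,6,7,7,8,8,9,9,10,10,11,11,12,12,13,13,14,14,15,15
a: 0,0,0,1,1,1,2,2,2,3,3,3,4,4,4,5,5,5,6,6,6,7,7,7,8,8,8,9,9,9,10,10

steps = 7; useful = 160; efficiency = 160/224 = 5/7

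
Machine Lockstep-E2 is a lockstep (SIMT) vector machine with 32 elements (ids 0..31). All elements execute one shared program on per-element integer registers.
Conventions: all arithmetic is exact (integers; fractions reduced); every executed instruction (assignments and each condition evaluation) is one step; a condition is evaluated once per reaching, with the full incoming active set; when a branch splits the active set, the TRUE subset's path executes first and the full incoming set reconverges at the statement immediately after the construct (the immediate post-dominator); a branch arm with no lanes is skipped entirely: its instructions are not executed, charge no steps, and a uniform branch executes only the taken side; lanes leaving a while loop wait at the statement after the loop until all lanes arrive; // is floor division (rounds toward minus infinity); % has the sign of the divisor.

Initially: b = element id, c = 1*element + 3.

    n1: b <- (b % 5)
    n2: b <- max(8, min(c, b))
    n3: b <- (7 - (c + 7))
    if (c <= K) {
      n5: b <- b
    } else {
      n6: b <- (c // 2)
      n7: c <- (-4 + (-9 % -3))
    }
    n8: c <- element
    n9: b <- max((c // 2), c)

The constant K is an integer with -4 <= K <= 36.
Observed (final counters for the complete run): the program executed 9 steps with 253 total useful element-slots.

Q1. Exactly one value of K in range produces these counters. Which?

Answer: K = 5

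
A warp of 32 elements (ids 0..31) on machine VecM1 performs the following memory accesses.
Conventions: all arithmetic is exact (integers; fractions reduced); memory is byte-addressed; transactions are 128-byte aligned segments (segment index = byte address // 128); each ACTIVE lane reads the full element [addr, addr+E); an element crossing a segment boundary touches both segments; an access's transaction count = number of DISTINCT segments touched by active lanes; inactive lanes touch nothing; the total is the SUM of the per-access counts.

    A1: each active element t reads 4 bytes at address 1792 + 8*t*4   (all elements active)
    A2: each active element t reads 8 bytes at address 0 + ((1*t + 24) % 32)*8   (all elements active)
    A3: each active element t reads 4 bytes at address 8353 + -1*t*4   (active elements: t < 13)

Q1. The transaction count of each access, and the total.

A1: 8 transactions
A2: 2 transactions
A3: 2 transactions

Answer: 8,2,2; total 12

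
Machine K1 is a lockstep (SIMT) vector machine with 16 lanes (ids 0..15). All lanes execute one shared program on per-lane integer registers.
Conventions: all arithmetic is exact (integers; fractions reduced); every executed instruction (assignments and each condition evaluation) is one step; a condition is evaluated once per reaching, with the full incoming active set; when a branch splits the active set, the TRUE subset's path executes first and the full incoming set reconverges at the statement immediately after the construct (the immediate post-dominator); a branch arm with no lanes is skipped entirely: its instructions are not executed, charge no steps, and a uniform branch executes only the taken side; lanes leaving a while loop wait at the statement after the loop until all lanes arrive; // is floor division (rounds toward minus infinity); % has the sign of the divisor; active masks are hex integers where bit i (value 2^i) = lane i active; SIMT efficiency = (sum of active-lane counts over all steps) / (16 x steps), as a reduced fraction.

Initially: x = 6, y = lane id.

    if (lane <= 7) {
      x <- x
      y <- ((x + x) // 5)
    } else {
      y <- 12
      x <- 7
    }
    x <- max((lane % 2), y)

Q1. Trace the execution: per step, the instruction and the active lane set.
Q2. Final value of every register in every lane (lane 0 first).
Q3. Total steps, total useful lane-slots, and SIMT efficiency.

step 0: eval (lane <= 7)             0xffff
step 1: x <- x                       0x00ff
step 2: y <- ((x + x) // 5)          0x00ff
step 3: y <- 12                      0xff00
step 4: x <- 7                       0xff00
step 5: x <- max((lane % 2), y)      0xffff

Answer: 6 steps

x: 2,2,2,2,2,2,2,2,12,12,12,12,12,12,12,12
y: 2,2,2,2,2,2,2,2,12,12,12,12,12,12,12,12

steps = 6; useful = 64; efficiency = 64/96 = 2/3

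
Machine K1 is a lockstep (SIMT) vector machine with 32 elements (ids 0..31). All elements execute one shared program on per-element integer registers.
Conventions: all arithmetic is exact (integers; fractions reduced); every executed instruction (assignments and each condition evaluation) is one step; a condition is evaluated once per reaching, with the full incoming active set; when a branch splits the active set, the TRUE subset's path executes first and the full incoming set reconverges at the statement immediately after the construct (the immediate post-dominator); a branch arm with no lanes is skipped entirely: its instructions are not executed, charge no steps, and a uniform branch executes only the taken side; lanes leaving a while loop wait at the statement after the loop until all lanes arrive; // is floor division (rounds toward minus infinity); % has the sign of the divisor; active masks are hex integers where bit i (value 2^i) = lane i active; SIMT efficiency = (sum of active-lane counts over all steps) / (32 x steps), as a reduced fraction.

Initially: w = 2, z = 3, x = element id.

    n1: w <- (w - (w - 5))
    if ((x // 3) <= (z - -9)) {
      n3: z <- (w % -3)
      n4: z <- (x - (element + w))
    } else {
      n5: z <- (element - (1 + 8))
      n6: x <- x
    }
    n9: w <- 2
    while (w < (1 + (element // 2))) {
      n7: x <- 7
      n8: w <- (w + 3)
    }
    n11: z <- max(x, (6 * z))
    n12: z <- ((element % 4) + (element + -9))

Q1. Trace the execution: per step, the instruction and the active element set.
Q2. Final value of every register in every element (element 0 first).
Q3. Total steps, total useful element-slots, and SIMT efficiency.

step 0: w <- (w - (w - 5))           0xffffffff
step 1: eval ((x // 3) <= (z - -9))  0xffffffff
step 2: z <- (w % -3)                0xffffffff
step 3: z <- (x - (element + w))     0xffffffff
step 4: w <- 2                       0xffffffff
step 5: eval (w < (1 + (element // 2))) 0xffffffff
step 6: x <- 7                       0xfffffff0
step 7: w <- (w + 3)                 0xfffffff0
step 8: eval (w < (1 + (element // 2))) 0xfffffff0
step 9: x <- 7                       0xfffffc00
step 10: w <- (w + 3)                 0xfffffc00
step 11: eval (w < (1 + (element // 2))) 0xfffffc00
step 12: x <- 7                       0xffff0000
step 13: w <- (w + 3)                 0xffff0000
step 14: eval (w < (1 + (element // 2))) 0xffff0000
step 15: x <- 7                       0xffc00000
step 16: w <- (w + 3)                 0xffc00000
step 17: eval (w < (1 + (element // 2))) 0xffc00000
step 18: x <- 7                       0xf0000000
step 19: w <- (w + 3)                 0xf0000000
step 20: eval (w < (1 + (element // 2))) 0xf0000000
step 21: z <- max(x, (6 * z))         0xffffffff
step 22: z <- ((element % 4) + (element + -9)) 0xffffffff

Answer: 23 steps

w: 2,2,2,2,5,5,5,5,5,5,8,8,8,8,8,8,11,11,11,11,11,11,14,14,14,14,14,14,17,17,17,17
z: -9,-7,-5,-3,-5,-3,-1,1,-1,1,3,5,3,5,7,9,7,9,11,13,11,13,15,17,15,17,19,21,19,21,23,25
x: 0,1,2,3,7,7,7,7,7,7,7,7,7,7,7,7,7,7,7,7,7,7,7,7,7,7,7,7,7,7,7,7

steps = 23; useful = 496; efficiency = 496/736 = 31/46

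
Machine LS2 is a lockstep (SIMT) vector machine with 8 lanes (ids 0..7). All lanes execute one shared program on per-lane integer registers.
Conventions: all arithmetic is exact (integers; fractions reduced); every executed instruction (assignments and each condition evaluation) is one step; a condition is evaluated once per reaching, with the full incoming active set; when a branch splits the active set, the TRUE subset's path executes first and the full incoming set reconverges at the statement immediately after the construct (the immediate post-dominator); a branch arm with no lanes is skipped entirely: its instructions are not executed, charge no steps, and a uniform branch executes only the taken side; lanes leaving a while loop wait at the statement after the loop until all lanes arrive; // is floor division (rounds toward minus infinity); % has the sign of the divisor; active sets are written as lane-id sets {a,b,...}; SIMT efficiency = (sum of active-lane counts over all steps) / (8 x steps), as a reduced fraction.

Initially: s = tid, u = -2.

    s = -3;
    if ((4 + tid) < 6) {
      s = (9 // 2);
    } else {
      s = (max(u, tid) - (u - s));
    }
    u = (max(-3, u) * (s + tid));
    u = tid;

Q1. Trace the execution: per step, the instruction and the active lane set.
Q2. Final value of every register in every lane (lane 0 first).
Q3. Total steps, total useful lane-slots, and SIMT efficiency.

step 0: s <- -3                      {0,1,2,3,4,5,6,7}
step 1: eval ((4 + tid) < 6)         {0,1,2,3,4,5,6,7}
step 2: s <- (9 // 2)                {0,1}
step 3: s <- (max(u, tid) - (u - s)) {2,3,4,5,6,7}
step 4: u <- (max(-3, u) * (s + tid)) {0,1,2,3,4,5,6,7}
step 5: u <- tid                     {0,1,2,3,4,5,6,7}

Answer: 6 steps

s: 4,4,1,2,3,4,5,6
u: 0,1,2,3,4,5,6,7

steps = 6; useful = 40; efficiency = 40/48 = 5/6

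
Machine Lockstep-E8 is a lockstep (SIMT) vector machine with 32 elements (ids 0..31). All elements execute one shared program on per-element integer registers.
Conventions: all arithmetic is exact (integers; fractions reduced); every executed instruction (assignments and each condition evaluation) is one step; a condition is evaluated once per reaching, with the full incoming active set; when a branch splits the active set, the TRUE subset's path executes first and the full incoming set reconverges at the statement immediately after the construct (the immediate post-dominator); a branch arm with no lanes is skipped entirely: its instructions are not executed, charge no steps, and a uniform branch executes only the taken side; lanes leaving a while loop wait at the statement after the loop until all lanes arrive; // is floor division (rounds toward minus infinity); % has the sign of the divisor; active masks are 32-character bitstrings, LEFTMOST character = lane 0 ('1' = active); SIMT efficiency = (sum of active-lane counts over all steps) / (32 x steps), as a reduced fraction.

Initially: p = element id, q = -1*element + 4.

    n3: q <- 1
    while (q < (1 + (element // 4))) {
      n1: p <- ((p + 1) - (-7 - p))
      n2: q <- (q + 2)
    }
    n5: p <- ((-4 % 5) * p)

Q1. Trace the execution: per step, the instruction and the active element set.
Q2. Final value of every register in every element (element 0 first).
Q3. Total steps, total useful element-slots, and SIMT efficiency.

step 0: q <- 1                       11111111111111111111111111111111
step 1: eval (q < (1 + (element // 4))) 11111111111111111111111111111111
step 2: p <- ((p + 1) - (-7 - p))    00001111111111111111111111111111
step 3: q <- (q + 2)                 00001111111111111111111111111111
step 4: eval (q < (1 + (element // 4))) 00001111111111111111111111111111
step 5: p <- ((p + 1) - (-7 - p))    00000000000011111111111111111111
step 6: q <- (q + 2)                 00000000000011111111111111111111
step 7: eval (q < (1 + (element // 4))) 00000000000011111111111111111111
step 8: p <- ((p + 1) - (-7 - p))    00000000000000000000111111111111
step 9: q <- (q + 2)                 00000000000000000000111111111111
step 10: eval (q < (1 + (element // 4))) 00000000000000000000111111111111
step 11: p <- ((p + 1) - (-7 - p))    00000000000000000000000000001111
step 12: q <- (q + 2)                 00000000000000000000000000001111
step 13: eval (q < (1 + (element // 4))) 00000000000000000000000000001111
step 14: p <- ((-4 % 5) * p)          11111111111111111111111111111111

Answer: 15 steps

p: 0,1,2,3,16,18,20,22,24,26,28,30,72,76,80,84,88,92,96,100,216,224,232,240,248,256,264,272,568,584,600,616
q: 1,1,1,1,3,3,3,3,3,3,3,3,5,5,5,5,5,5,5,5,7,7,7,7,7,7,7,7,9,9,9,9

steps = 15; useful = 288; efficiency = 288/480 = 3/5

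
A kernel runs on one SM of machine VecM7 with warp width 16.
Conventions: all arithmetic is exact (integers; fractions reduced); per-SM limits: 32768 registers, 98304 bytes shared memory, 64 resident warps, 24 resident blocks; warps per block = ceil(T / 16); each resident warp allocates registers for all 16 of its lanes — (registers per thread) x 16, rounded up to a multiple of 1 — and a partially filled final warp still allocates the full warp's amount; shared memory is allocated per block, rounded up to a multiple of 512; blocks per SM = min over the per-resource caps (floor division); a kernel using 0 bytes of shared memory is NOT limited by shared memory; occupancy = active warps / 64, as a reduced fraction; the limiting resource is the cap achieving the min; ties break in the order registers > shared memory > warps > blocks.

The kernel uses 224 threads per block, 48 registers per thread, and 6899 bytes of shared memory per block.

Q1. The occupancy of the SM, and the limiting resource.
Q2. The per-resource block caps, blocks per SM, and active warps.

Answer: occupancy 21/32, limited by registers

registers: 3 blocks
shared memory: 13 blocks
warps: 4 blocks
blocks: 24 blocks

Answer: 3 blocks, 42 active warps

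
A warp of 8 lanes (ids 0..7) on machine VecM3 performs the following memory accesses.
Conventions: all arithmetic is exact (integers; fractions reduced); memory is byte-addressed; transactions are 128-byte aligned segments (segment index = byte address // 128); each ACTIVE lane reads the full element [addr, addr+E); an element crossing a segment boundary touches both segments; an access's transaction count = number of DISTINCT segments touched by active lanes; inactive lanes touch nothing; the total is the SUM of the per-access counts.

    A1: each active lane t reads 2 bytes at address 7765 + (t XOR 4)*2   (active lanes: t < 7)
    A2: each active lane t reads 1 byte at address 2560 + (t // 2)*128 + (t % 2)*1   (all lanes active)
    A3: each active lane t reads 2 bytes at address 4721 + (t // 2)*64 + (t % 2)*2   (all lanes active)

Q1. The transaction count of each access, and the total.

A1: 1 transaction
A2: 4 transactions
A3: 3 transactions

Answer: 1,4,3; total 8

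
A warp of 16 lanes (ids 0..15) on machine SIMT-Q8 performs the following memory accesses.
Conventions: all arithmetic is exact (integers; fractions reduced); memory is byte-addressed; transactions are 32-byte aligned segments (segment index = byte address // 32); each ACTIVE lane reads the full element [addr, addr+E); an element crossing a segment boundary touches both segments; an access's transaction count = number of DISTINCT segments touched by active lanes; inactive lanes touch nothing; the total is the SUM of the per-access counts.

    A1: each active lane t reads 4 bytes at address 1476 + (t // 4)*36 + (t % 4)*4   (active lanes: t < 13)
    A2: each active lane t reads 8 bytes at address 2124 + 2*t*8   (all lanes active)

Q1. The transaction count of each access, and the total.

A1: 4 transactions
A2: 9 transactions

Answer: 4,9; total 13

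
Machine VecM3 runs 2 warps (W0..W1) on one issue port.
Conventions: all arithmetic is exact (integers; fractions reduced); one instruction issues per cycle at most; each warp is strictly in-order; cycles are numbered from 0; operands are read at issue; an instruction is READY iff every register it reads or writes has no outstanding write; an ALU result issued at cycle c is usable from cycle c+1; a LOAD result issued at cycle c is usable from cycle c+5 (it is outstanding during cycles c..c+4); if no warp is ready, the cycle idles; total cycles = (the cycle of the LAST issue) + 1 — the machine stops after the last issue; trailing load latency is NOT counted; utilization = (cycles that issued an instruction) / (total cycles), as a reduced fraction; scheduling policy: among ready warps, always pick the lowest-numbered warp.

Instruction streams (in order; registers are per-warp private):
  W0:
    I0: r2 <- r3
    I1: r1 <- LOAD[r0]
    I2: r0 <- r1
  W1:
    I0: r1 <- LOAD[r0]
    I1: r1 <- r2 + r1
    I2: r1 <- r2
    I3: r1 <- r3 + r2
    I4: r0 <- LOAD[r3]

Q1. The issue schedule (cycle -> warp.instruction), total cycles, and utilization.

cycle 0: W0.I0
cycle 1: W0.I1
cycle 2: W1.I0
cycle 3: idle
cycle 4: idle
cycle 5: idle
cycle 6: W0.I2
cycle 7: W1.I1
cycle 8: W1.I2
cycle 9: W1.I3
cycle 10: W1.I4

Answer: 11 cycles, utilization 8/11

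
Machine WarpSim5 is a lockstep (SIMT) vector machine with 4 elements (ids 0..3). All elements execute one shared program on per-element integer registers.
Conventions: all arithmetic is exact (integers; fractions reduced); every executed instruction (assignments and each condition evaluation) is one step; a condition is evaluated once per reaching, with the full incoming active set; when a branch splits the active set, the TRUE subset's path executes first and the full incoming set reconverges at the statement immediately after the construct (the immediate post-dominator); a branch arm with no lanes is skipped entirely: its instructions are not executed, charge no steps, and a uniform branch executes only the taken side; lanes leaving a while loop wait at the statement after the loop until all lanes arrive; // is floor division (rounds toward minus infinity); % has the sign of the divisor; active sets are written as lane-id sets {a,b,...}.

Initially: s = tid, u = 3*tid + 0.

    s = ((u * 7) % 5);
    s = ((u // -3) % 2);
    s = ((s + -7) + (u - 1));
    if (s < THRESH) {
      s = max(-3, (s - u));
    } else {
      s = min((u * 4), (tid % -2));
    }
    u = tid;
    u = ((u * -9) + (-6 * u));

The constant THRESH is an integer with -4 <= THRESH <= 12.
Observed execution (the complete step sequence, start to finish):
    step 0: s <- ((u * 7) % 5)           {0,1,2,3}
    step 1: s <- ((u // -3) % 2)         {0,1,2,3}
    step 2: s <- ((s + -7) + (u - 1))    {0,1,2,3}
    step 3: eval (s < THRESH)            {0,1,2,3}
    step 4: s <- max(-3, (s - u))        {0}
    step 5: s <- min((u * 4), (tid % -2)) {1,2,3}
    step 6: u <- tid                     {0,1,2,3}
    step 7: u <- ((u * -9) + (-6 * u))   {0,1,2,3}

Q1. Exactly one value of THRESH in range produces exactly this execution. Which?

Answer: THRESH = -4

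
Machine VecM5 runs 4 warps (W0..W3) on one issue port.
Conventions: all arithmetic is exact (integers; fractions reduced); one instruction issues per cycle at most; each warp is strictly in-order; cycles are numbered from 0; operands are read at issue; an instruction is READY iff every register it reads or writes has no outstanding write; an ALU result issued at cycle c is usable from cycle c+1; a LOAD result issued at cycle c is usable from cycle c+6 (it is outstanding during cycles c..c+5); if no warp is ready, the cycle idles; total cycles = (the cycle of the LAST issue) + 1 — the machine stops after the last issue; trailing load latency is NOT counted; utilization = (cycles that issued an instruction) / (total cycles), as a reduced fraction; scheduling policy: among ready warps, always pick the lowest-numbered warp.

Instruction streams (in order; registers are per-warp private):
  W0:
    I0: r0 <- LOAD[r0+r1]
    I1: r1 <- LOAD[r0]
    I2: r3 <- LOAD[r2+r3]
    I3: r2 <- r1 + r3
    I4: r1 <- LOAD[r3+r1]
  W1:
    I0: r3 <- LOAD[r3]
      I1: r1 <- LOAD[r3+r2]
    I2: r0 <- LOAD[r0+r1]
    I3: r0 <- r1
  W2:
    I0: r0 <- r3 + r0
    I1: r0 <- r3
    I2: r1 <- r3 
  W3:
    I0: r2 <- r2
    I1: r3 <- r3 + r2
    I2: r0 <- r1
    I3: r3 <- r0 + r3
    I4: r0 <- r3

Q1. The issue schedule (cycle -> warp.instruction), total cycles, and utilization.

cycle 0: W0.I0
cycle 1: W1.I0
cycle 2: W2.I0
cycle 3: W2.I1
cycle 4: W2.I2
cycle 5: W3.I0
cycle 6: W0.I1
cycle 7: W0.I2
cycle 8: W1.I1
cycle 9: W3.I1
cycle 10: W3.I2
cycle 11: W3.I3
cycle 12: W3.I4
cycle 13: W0.I3
cycle 14: W0.I4
cycle 15: W1.I2
cycle 16: idle
cycle 17: idle
cycle 18: idle
cycle 19: idle
cycle 20: idle
cycle 21: W1.I3

Answer: 22 cycles, utilization 17/22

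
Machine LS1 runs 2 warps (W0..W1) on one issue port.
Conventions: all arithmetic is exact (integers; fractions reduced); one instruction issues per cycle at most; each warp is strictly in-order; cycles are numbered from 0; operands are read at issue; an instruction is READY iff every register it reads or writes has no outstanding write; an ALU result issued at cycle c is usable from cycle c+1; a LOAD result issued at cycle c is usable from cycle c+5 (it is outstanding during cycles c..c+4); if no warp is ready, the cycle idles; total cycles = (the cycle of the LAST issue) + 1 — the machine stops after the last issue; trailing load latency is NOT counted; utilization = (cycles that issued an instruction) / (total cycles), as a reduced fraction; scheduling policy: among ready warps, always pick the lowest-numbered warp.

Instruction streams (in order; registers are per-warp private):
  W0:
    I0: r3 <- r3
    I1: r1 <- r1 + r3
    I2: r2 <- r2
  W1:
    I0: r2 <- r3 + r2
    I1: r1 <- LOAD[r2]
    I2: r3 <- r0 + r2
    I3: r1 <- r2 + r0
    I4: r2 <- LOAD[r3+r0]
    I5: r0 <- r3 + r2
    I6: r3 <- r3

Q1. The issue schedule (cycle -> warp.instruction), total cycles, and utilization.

cycle 0: W0.I0
cycle 1: W0.I1
cycle 2: W0.I2
cycle 3: W1.I0
cycle 4: W1.I1
cycle 5: W1.I2
cycle 6: idle
cycle 7: idle
cycle 8: idle
cycle 9: W1.I3
cycle 10: W1.I4
cycle 11: idle
cycle 12: idle
cycle 13: idle
cycle 14: idle
cycle 15: W1.I5
cycle 16: W1.I6

Answer: 17 cycles, utilization 10/17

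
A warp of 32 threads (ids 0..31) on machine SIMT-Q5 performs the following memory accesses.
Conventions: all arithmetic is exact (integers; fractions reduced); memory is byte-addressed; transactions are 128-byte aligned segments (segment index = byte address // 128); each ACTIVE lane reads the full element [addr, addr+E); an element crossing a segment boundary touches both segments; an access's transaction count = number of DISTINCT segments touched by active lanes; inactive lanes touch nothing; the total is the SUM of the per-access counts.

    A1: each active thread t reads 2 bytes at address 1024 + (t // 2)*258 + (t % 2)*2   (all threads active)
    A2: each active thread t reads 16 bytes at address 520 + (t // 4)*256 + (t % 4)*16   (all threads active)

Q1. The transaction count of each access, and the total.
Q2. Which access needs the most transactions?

A1: 16 transactions
A2: 8 transactions

Answer: 16,8; total 24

Answer: A1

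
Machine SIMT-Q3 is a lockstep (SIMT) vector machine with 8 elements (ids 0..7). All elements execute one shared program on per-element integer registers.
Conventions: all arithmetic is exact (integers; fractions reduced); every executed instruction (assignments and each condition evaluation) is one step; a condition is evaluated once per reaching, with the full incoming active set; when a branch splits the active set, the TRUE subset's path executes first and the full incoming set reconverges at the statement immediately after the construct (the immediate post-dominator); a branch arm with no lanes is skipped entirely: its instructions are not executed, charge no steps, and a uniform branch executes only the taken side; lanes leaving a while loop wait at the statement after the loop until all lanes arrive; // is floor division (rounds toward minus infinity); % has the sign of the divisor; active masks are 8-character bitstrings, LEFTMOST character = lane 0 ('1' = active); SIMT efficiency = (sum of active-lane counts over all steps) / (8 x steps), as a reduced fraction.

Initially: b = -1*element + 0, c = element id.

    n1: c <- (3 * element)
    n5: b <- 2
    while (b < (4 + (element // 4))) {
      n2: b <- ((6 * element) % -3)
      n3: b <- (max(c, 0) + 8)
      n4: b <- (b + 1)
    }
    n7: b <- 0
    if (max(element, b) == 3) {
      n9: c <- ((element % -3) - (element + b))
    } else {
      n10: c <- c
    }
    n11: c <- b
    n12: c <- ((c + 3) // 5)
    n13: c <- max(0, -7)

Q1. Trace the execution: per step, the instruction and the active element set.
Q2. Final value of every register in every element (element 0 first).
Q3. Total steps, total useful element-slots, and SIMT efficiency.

step 0: c <- (3 * element)           11111111
step 1: b <- 2                       11111111
step 2: eval (b < (4 + (element // 4))) 11111111
step 3: b <- ((6 * element) % -3)    11111111
step 4: b <- (max(c, 0) + 8)         11111111
step 5: b <- (b + 1)                 11111111
step 6: eval (b < (4 + (element // 4))) 11111111
step 7: b <- 0                       11111111
step 8: eval (max(element, b) == 3)  11111111
step 9: c <- ((element % -3) - (element + b)) 00010000
step 10: c <- c                       11101111
step 11: c <- b                       11111111
step 12: c <- ((c + 3) // 5)          11111111
step 13: c <- max(0, -7)              11111111

Answer: 14 steps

b: 0,0,0,0,0,0,0,0
c: 0,0,0,0,0,0,0,0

steps = 14; useful = 104; efficiency = 104/112 = 13/14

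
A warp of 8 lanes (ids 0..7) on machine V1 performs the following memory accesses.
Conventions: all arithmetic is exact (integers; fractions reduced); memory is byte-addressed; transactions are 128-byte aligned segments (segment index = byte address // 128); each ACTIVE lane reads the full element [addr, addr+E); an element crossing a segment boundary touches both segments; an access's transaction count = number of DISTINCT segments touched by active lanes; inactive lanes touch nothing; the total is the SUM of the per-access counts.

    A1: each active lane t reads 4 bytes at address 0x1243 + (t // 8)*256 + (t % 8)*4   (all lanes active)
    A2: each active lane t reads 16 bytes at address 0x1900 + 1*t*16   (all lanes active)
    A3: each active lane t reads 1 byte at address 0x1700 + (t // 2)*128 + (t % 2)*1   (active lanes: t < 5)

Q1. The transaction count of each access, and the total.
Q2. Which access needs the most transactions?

A1: 1 transaction
A2: 1 transaction
A3: 3 transactions

Answer: 1,1,3; total 5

Answer: A3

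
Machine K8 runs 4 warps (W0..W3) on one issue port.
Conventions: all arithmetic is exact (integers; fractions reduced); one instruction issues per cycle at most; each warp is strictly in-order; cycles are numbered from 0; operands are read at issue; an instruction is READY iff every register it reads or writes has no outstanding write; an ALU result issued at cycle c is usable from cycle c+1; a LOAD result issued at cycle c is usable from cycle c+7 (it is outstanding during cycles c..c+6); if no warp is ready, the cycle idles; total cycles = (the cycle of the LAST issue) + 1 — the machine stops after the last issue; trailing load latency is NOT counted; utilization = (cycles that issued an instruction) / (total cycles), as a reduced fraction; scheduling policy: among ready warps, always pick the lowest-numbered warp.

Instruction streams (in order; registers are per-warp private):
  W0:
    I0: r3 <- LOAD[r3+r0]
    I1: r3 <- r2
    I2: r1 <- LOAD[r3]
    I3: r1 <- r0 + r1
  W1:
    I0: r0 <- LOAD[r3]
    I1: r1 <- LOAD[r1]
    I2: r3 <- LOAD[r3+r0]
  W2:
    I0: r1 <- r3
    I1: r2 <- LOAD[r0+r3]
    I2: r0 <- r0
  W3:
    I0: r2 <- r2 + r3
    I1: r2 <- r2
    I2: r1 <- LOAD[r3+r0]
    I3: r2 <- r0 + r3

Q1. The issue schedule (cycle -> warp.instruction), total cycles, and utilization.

cycle 0: W0.I0
cycle 1: W1.I0
cycle 2: W1.I1
cycle 3: W2.I0
cycle 4: W2.I1
cycle 5: W2.I2
cycle 6: W3.I0
cycle 7: W0.I1
cycle 8: W0.I2
cycle 9: W1.I2
cycle 10: W3.I1
cycle 11: W3.I2
cycle 12: W3.I3
cycle 13: idle
cycle 14: idle
cycle 15: W0.I3

Answer: 16 cycles, utilization 7/8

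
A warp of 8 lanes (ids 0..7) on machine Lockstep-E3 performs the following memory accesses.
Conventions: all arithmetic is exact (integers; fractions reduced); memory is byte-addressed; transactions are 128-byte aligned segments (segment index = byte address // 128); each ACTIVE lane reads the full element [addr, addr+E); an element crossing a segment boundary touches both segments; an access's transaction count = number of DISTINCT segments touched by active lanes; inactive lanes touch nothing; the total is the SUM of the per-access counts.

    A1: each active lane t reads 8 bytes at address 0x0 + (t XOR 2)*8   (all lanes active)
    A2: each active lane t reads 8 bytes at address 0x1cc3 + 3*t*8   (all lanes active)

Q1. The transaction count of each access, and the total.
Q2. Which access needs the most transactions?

A1: 1 transaction
A2: 2 transactions

Answer: 1,2; total 3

Answer: A2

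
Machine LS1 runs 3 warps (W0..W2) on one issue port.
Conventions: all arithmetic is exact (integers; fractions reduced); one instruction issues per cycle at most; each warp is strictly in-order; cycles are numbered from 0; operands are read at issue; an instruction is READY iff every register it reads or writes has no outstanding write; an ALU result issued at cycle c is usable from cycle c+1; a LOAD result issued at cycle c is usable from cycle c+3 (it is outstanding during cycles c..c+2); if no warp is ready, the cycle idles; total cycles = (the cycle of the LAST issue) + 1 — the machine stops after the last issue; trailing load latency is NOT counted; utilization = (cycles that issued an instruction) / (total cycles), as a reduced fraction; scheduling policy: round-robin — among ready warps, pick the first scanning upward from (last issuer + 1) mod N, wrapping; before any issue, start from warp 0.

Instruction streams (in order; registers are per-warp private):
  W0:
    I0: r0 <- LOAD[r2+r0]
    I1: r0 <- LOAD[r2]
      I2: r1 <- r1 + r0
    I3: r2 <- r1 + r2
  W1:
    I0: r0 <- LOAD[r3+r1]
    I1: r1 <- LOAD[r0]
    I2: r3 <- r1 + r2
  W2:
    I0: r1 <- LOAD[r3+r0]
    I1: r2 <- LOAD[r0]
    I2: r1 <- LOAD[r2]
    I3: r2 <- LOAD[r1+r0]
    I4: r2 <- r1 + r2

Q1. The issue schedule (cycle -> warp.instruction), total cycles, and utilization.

cycle 0: W0.I0
cycle 1: W1.I0
cycle 2: W2.I0
cycle 3: W0.I1
cycle 4: W1.I1
cycle 5: W2.I1
cycle 6: W0.I2
cycle 7: W1.I2
cycle 8: W2.I2
cycle 9: W0.I3
cycle 10: idle
cycle 11: W2.I3
cycle 12: idle
cycle 13: idle
cycle 14: W2.I4

Answer: 15 cycles, utilization 4/5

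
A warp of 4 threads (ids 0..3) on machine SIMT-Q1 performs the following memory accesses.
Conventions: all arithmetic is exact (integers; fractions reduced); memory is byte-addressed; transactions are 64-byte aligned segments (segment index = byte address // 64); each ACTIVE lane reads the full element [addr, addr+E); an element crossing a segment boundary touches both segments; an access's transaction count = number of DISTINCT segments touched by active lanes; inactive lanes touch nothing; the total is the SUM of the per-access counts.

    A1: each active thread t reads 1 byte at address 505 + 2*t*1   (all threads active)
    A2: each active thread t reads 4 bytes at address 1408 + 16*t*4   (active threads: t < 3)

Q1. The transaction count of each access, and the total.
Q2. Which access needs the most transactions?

A1: 1 transaction
A2: 3 transactions

Answer: 1,3; total 4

Answer: A2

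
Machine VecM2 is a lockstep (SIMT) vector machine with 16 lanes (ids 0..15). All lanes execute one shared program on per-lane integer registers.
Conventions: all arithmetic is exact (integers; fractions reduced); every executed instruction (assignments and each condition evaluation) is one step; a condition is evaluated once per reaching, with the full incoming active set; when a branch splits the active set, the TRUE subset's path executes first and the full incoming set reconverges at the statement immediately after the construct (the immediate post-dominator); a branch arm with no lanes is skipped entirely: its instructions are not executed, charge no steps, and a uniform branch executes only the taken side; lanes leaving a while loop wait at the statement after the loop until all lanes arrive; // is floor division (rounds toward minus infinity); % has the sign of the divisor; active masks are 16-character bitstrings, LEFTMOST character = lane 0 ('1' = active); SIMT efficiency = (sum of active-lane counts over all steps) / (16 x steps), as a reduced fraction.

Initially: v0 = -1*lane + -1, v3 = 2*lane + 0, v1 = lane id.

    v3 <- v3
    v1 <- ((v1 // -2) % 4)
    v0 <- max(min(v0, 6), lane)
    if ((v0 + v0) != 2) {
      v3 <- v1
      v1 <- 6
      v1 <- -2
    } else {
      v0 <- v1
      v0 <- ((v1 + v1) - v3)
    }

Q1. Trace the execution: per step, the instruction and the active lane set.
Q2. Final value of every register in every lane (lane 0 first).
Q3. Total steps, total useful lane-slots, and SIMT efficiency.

step 0: v3 <- v3                     1111111111111111
step 1: v1 <- ((v1 // -2) % 4)       1111111111111111
step 2: v0 <- max(min(v0, 6), lane)  1111111111111111
step 3: eval ((v0 + v0) != 2)        1111111111111111
step 4: v3 <- v1                     1011111111111111
step 5: v1 <- 6                      1011111111111111
step 6: v1 <- -2                     1011111111111111
step 7: v0 <- v1                     0100000000000000
step 8: v0 <- ((v1 + v1) - v3)       0100000000000000

Answer: 9 steps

v0: 0,4,2,3,4,5,6,7,8,9,10,11,12,13,14,15
v3: 0,2,3,2,2,1,1,0,0,3,3,2,2,1,1,0
v1: -2,3,-2,-2,-2,-2,-2,-2,-2,-2,-2,-2,-2,-2,-2,-2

steps = 9; useful = 111; efficiency = 111/144 = 37/48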